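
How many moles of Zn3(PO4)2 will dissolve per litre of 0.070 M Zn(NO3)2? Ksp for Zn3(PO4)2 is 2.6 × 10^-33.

Zn3(PO4)2(s) ⇌ 3 Zn^2+(aq) + 2 PO4^3-(aq)
Ksp = [Zn^2+]^3[PO4^3-]^2
Let s be the molar solubility in this solution. [Zn^2+] = 0.070 + 3s ≈ 0.070, [PO4^3-] = 2s (since Zn^2+ from Zn(NO3)2 dominates).
Ksp ≈ (0.070)^3 × (2s)^2
s = 1.4 × 10^-15 M
Check: 3s = 4.1 × 10^-15 ≪ 0.070, so the approximation is valid.

1.4 × 10^-15 M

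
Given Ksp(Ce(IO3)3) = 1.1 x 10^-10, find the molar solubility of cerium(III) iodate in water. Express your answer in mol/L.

s = 1.4 × 10^-3 M

Ce(IO3)3(s) <=> Ce^3+ + 3 IO3^-
Ksp = [Ce^3+][IO3^-]^3
If s mol/L of Ce(IO3)3 dissolves, [Ce^3+] = s and [IO3^-] = 3s.
So Ksp = s × (3s)^3 = 27s^4
s^4 = 1.1 x 10^-10 / 27, so s = 1.4 × 10^-3 M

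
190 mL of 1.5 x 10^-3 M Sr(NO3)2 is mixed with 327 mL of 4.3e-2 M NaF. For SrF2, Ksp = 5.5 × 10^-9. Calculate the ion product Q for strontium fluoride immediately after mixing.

Total volume = 190 + 327 = 517 mL.
[Sr^2+] = 1.5 × 10^-3 × (190/517) = 5.51 x 10^-4 M
[F^-] = 4.3 × 10^-2 × (327/517) = 2.72 × 10^-2 M
SrF2(s) ⇌ Sr^2+(aq) + 2 F^-(aq), so Q = [Sr^2+][F^-]^2
Q = (5.51 × 10^-4)(2.72 × 10^-2)^2 = 4.1 × 10^-7
Q > Ksp, so SrF2 will precipitate.

Q ≈ 4.1e-7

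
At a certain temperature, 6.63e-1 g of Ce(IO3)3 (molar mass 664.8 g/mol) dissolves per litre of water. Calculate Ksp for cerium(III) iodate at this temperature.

Molar solubility s = (6.63 × 10^-1 g/L) / (664.8 g/mol) = 9.973 × 10^-4 M.
Ce(IO3)3(s) ⇌ Ce^3+(aq) + 3 IO3^-(aq)
With molar solubility s: [Ce^3+] = s, [IO3^-] = 3s.
Ksp = [Ce^3+][IO3^-]^3
So Ksp = s × (3s)^3 = 27s^4
Ksp = 27 × (9.973 × 10^-4)^4 = 2.67 × 10^-11

Ksp = 2.67e-11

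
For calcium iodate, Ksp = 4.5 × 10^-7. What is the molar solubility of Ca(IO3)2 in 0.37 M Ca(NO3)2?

Ca(IO3)2(s) ⇌ Ca^2+(aq) + 2 IO3^-(aq)
Ksp = [Ca^2+][IO3^-]^2
If s mol/L dissolves here, [Ca^2+] = 0.37 + s ≈ 0.37, [IO3^-] = 2s (Ksp is small, so little additional dissolves).
Ksp ≈ 0.37 × (2s)^2
s = 5.5 × 10^-4 M
Check: s = 5.5 x 10^-4 ≪ 0.37, so the approximation is valid.

s = 5.5e-4 M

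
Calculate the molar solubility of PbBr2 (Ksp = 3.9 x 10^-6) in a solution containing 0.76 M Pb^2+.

s ≈ 1.1e-3 M

PbBr2(s) <=> Pb^2+ + 2 Br^-
Ksp = [Pb^2+][Br^-]^2
Let s = moles of PbBr2 that dissolve per litre. [Pb^2+] = 0.76 + s ≈ 0.76, [Br^-] = 2s (Ksp is small, so little additional dissolves).
Ksp ≈ 0.76 × (2s)^2
s = 1.1 × 10^-3 M
Check: s = 1.1 x 10^-3 ≪ 0.76, so the approximation is valid.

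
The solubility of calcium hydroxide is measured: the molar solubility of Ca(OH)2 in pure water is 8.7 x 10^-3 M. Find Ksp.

Ca(OH)2(s) <=> Ca^2+(aq) + 2 OH^-(aq)
Let s = molar solubility. Then [Ca^2+] = s and [OH^-] = 2s.
Ksp = [Ca^2+][OH^-]^2
Substituting: Ksp = s(2s)^2 = 4s^3
With s = 8.7 x 10^-3: Ksp = 2.6 x 10^-6

Ksp = 2.6 × 10^-6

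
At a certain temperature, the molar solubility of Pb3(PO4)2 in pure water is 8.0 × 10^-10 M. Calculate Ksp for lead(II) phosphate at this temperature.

Ksp ≈ 3.5e-44

Pb3(PO4)2(s) <=> 3 Pb^2+(aq) + 2 PO4^3-(aq)
If s mol/L of Pb3(PO4)2 dissolves, [Pb^2+] = 3s and [PO4^3-] = 2s.
Ksp = [Pb^2+]^3[PO4^3-]^2
Ksp = (3s)^3(2s)^2 = 108s^5
With s = 8.0 x 10^-10: Ksp = 3.5 × 10^-44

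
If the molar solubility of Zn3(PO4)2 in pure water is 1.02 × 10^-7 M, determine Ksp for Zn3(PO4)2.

Zn3(PO4)2(s) <=> 3 Zn^2+(aq) + 2 PO4^3-(aq)
Let s = molar solubility. Then [Zn^2+] = 3s and [PO4^3-] = 2s.
Ksp = [Zn^2+]^3[PO4^3-]^2
Ksp = (3s)^3(2s)^2 = 108s^5
With s = 1.02 x 10^-7: Ksp = 1.19 x 10^-33

1.19e-33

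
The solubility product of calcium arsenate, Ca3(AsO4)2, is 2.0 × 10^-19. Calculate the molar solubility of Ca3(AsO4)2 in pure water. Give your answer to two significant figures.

s = 7.1 × 10^-5 M

Ca3(AsO4)2(s) <=> 3 Ca^2+ + 2 AsO4^3-
Ksp = [Ca^2+]^3[AsO4^3-]^2
For each mole of Ca3(AsO4)2 that dissolves: [Ca^2+] = 3s, [AsO4^3-] = 2s.
Substituting: Ksp = (3s)^3(2s)^2 = 108s^5
Solving, s = (2.0 × 10^-19/108)^(1/5) = 7.1 x 10^-5 M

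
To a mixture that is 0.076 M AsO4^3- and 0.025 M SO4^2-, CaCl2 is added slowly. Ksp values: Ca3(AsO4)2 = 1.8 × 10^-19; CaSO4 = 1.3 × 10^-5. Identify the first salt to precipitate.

Precipitation of each salt starts when its ion product equals its Ksp.
For Ca3(AsO4)2: 1.8 × 10^-19 = (0.076)^2 × [Ca^2+]^3  ⇒  [Ca^2+] = 3.1 × 10^-6 M.
For CaSO4: 1.3 × 10^-5 = 0.025 × [Ca^2+]  ⇒  [Ca^2+] = 5.2 × 10^-4 M.
The salt with the lower threshold [Ca^2+] precipitates first: Ca3(AsO4)2.

Ca3(AsO4)2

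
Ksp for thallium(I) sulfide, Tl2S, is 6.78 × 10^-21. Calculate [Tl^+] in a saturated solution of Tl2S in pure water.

[Tl^+] ≈ 2.38 × 10^-7 M

Tl2S(s) ⇌ 2 Tl^+(aq) + S^2-(aq)
Ksp = [Tl^+]^2[S^2-]
If s mol/L of Tl2S dissolves, [Tl^+] = 2s and [S^2-] = s.
Substituting: Ksp = (2s)^2s = 4s^3
Solving, s = (6.78 × 10^-21/4)^(1/3) = 1.192 x 10^-7 M
[Tl^+] = 2s = 2.38 x 10^-7 M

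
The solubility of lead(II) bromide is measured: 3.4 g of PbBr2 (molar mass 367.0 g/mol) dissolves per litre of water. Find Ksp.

Molar solubility s = (3.4 g/L) / (367.0 g/mol) = 9.26 x 10^-3 M.
PbBr2(s) <=> Pb^2+(aq) + 2 Br^-(aq)
Let s = molar solubility. Then [Pb^2+] = s and [Br^-] = 2s.
Ksp = [Pb^2+][Br^-]^2
Ksp = s(2s)^2 = 4s^3
Ksp = 4 × (9.26 × 10^-3)^3 = 3.2 x 10^-6

Ksp = 3.2 x 10^-6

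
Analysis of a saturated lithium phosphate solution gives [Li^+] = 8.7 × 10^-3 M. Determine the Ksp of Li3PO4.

1.9e-9

Li3PO4(s) <=> 3 Li^+ + PO4^3-
Stoichiometry gives [PO4^3-] = (1/3)[Li^+] = 2.90 x 10^-3 M.
Ksp = [Li^+]^3[PO4^3-]
Ksp = (8.7 x 10^-3)^3 × 2.90 × 10^-3 = 1.9 × 10^-9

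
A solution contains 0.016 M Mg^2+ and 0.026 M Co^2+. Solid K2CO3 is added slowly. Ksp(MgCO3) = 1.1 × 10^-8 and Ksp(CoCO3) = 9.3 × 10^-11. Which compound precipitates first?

Each salt begins to precipitate when Q = Ksp, i.e. when [CO3^2-] reaches its threshold.
For MgCO3: 1.1 × 10^-8 = 0.016 × [CO3^2-]  ⇒  [CO3^2-] = 6.9 × 10^-7 M.
For CoCO3: 9.3 × 10^-11 = 0.026 × [CO3^2-]  ⇒  [CO3^2-] = 3.6 × 10^-9 M.
The salt with the lower threshold [CO3^2-] precipitates first: CoCO3.

CoCO3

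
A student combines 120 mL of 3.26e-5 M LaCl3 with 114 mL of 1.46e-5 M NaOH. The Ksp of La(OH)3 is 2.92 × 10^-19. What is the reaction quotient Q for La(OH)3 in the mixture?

Total volume = 120 + 114 = 234 mL.
[La^3+] = 3.26 × 10^-5 × (120/234) = 1.672 × 10^-5 M
[OH^-] = 1.46 x 10^-5 × (114/234) = 7.113 × 10^-6 M
La(OH)3(s) ⇌ La^3+(aq) + 3 OH^-(aq), so Q = [La^3+][OH^-]^3
Q = (1.672 × 10^-5)(7.113 × 10^-6)^3 = 6.02 × 10^-21
Q < Ksp, so no precipitate of La(OH)3 forms.

Q = 6.02e-21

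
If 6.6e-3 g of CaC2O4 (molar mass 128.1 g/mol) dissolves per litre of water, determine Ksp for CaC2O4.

2.7e-9

Molar solubility s = (6.6 x 10^-3 g/L) / (128.1 g/mol) = 5.15 x 10^-5 M.
CaC2O4(s) ⇌ Ca^2+ + C2O4^2-
With molar solubility s: [Ca^2+] = s, [C2O4^2-] = s.
Ksp = [Ca^2+][C2O4^2-]
Ksp = (s)(s) = s^2
Ksp = (5.15 × 10^-5)^2 = 2.7 × 10^-9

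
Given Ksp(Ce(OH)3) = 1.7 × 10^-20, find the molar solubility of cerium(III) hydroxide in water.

s = 5.0e-6 M

Ce(OH)3(s) ⇌ Ce^3+ + 3 OH^-
Ksp = [Ce^3+][OH^-]^3
Let s = molar solubility. Then [Ce^3+] = s and [OH^-] = 3s.
Substituting: Ksp = s(3s)^3 = 27s^4
s = (1.7 × 10^-20 / 27)^(1/4) = 5.0 x 10^-6 M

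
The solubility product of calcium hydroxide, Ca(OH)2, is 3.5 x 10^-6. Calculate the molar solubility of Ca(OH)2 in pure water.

Ca(OH)2(s) <=> Ca^2+(aq) + 2 OH^-(aq)
Ksp = [Ca^2+][OH^-]^2
With molar solubility s: [Ca^2+] = s, [OH^-] = 2s.
Substituting: Ksp = s(2s)^2 = 4s^3
s^3 = 3.5 x 10^-6 / 4, so s = 9.6 × 10^-3 M

s = 9.6 × 10^-3 M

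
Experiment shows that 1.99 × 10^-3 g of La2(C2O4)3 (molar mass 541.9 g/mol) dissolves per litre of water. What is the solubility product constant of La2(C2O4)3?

Molar solubility s = (1.99 × 10^-3 g/L) / (541.9 g/mol) = 3.672 × 10^-6 M.
La2(C2O4)3(s) ⇌ 2 La^3+(aq) + 3 C2O4^2-(aq)
For each mole of La2(C2O4)3 that dissolves: [La^3+] = 2s, [C2O4^2-] = 3s.
Ksp = [La^3+]^2[C2O4^2-]^3
Ksp = (2s)^2(3s)^3 = 108s^5
Ksp = 108 × (3.672 × 10^-6)^5 = 7.21 × 10^-26

7.21 × 10^-26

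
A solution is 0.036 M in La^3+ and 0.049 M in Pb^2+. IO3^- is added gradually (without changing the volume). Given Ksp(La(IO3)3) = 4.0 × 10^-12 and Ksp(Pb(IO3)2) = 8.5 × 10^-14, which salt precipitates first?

Pb(IO3)2

Each salt begins to precipitate when Q = Ksp, i.e. when [IO3^-] reaches its threshold.
For La(IO3)3: 4.0 × 10^-12 = 0.036 × [IO3^-]^3  ⇒  [IO3^-] = 4.8 × 10^-4 M.
For Pb(IO3)2: 8.5 × 10^-14 = 0.049 × [IO3^-]^2  ⇒  [IO3^-] = 1.3 x 10^-6 M.
The salt with the lower threshold [IO3^-] precipitates first: Pb(IO3)2.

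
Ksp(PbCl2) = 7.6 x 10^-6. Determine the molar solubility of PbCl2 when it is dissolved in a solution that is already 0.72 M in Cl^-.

s ≈ 1.5 x 10^-5 M

PbCl2(s) <=> Pb^2+ + 2 Cl^-
Ksp = [Pb^2+][Cl^-]^2
Let s = moles of PbCl2 that dissolve per litre. [Pb^2+] = s, [Cl^-] = 0.72 + 2s ≈ 0.72 (common-ion effect: Cl^- is already 0.72 M).
Ksp ≈ s × (0.72)^2
s = 1.5 × 10^-5 M
Check: 2s = 2.9 x 10^-5 ≪ 0.72, so the approximation is valid.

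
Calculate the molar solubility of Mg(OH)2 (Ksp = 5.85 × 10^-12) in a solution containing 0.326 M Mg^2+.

Mg(OH)2(s) <=> Mg^2+(aq) + 2 OH^-(aq)
Ksp = [Mg^2+][OH^-]^2
Let s be the molar solubility in this solution. [Mg^2+] = 0.326 + s ≈ 0.326, [OH^-] = 2s (Ksp is small, so little additional dissolves).
Ksp ≈ 0.326 × (2s)^2
s = 2.12 × 10^-6 M
Check: s = 2.1 x 10^-6 ≪ 0.326, so the approximation is valid.

s ≈ 2.12 × 10^-6 M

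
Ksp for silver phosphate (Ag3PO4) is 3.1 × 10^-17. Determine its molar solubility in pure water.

s ≈ 3.3e-5 M

Ag3PO4(s) <=> 3 Ag^+(aq) + PO4^3-(aq)
Ksp = [Ag^+]^3[PO4^3-]
If s mol/L of Ag3PO4 dissolves, [Ag^+] = 3s and [PO4^3-] = s.
So Ksp = (3s)^3 × s = 27s^4
Solving, s = (3.1 × 10^-17/27)^(1/4) = 3.3 x 10^-5 M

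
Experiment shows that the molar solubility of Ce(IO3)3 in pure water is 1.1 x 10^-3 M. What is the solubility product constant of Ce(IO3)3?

Ce(IO3)3(s) ⇌ Ce^3+ + 3 IO3^-
Let s = molar solubility. Then [Ce^3+] = s and [IO3^-] = 3s.
Ksp = [Ce^3+][IO3^-]^3
Substituting: Ksp = s(3s)^3 = 27s^4
Ksp = 27 × (1.1 × 10^-3)^4 = 4.0 x 10^-11

4.0 x 10^-11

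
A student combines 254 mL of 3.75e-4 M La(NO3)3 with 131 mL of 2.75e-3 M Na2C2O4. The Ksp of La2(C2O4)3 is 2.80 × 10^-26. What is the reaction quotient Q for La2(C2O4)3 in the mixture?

Q = 5.01 × 10^-17

Total volume = 254 + 131 = 385 mL.
[La^3+] = 3.75 × 10^-4 × (254/385) = 2.474 × 10^-4 M
[C2O4^2-] = 2.75 × 10^-3 × (131/385) = 9.357 × 10^-4 M
La2(C2O4)3(s) ⇌ 2 La^3+ + 3 C2O4^2-, so Q = [La^3+]^2[C2O4^2-]^3
Q = (2.474 x 10^-4)^2(9.357 × 10^-4)^3 = 5.01 × 10^-17
Q > Ksp, so La2(C2O4)3 will precipitate.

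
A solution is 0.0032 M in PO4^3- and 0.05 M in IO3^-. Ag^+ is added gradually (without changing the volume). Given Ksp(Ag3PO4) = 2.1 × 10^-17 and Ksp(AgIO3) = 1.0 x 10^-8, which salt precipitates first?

AgIO3

Each salt begins to precipitate when Q = Ksp, i.e. when [Ag^+] reaches its threshold.
For Ag3PO4: 2.1 × 10^-17 = 0.0032 × [Ag^+]^3  ⇒  [Ag^+] = 1.9 × 10^-5 M.
For AgIO3: 1.0 x 10^-8 = 0.05 × [Ag^+]  ⇒  [Ag^+] = 2.0 × 10^-7 M.
The salt with the lower threshold [Ag^+] precipitates first: AgIO3.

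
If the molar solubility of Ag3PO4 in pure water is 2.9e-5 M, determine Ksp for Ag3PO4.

Ag3PO4(s) ⇌ 3 Ag^+(aq) + PO4^3-(aq)
If s mol/L of Ag3PO4 dissolves, [Ag^+] = 3s and [PO4^3-] = s.
Ksp = [Ag^+]^3[PO4^3-]
So Ksp = (3s)^3 × s = 27s^4
With s = 2.9 × 10^-5: Ksp = 1.9 × 10^-17

Ksp = 1.9 x 10^-17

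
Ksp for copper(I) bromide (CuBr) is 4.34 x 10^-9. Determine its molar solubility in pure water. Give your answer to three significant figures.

6.59e-5 M

CuBr(s) ⇌ Cu^+ + Br^-
Ksp = [Cu^+][Br^-]
With molar solubility s: [Cu^+] = s, [Br^-] = s.
Ksp = s × s = s^2
s = (4.34 x 10^-9)^(1/2) = 6.59 x 10^-5 M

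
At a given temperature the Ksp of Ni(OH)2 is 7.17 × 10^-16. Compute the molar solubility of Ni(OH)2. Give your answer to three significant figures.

s = 5.64e-6 M

Ni(OH)2(s) ⇌ Ni^2+(aq) + 2 OH^-(aq)
Ksp = [Ni^2+][OH^-]^2
If s mol/L of Ni(OH)2 dissolves, [Ni^2+] = s and [OH^-] = 2s.
Substituting: Ksp = s(2s)^2 = 4s^3
Solving, s = (7.17 × 10^-16/4)^(1/3) = 5.64 × 10^-6 M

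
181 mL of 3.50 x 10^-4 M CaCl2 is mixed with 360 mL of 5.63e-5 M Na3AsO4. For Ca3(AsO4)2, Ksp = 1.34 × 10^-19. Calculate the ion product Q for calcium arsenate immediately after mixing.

2.25e-21

Total volume = 181 + 360 = 541 mL.
[Ca^2+] = 3.50 × 10^-4 × (181/541) = 1.171 x 10^-4 M
[AsO4^3-] = 5.63 × 10^-5 × (360/541) = 3.746 x 10^-5 M
Ca3(AsO4)2(s) ⇌ 3 Ca^2+(aq) + 2 AsO4^3-(aq), so Q = [Ca^2+]^3[AsO4^3-]^2
Q = (1.171 × 10^-4)^3(3.746 x 10^-5)^2 = 2.25 × 10^-21
Q < Ksp, so no precipitate of Ca3(AsO4)2 forms.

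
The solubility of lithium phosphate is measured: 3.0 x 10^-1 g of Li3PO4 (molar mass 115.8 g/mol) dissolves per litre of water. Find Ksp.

Ksp = 1.2e-9

Molar solubility s = (3.0 × 10^-1 g/L) / (115.8 g/mol) = 2.59 × 10^-3 M.
Li3PO4(s) ⇌ 3 Li^+ + PO4^3-
If s mol/L of Li3PO4 dissolves, [Li^+] = 3s and [PO4^3-] = s.
Ksp = [Li^+]^3[PO4^3-]
Ksp = (3s)^3s = 27s^4
With s = 2.59 x 10^-3: Ksp = 1.2 × 10^-9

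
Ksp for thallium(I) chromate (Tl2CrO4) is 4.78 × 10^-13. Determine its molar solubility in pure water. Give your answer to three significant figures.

4.93 x 10^-5 M

Tl2CrO4(s) ⇌ 2 Tl^+ + CrO4^2-
Ksp = [Tl^+]^2[CrO4^2-]
For each mole of Tl2CrO4 that dissolves: [Tl^+] = 2s, [CrO4^2-] = s.
Substituting: Ksp = (2s)^2s = 4s^3
s = (4.78 × 10^-13 / 4)^(1/3) = 4.93 x 10^-5 M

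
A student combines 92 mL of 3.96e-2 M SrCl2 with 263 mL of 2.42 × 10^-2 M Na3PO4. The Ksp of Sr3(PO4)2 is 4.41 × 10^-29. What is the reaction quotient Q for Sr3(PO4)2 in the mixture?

Q = 3.47 × 10^-10

Total volume = 92 + 263 = 355 mL.
[Sr^2+] = 3.96 × 10^-2 × (92/355) = 1.026 x 10^-2 M
[PO4^3-] = 2.42 × 10^-2 × (263/355) = 1.793 × 10^-2 M
Sr3(PO4)2(s) ⇌ 3 Sr^2+ + 2 PO4^3-, so Q = [Sr^2+]^3[PO4^3-]^2
Q = (1.026 x 10^-2)^3(1.793 x 10^-2)^2 = 3.47 x 10^-10
Q > Ksp, so Sr3(PO4)2 will precipitate.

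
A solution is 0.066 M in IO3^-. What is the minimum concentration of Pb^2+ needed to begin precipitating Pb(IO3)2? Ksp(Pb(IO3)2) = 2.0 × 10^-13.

Pb(IO3)2(s) ⇌ Pb^2+(aq) + 2 IO3^-(aq)
Ksp = [Pb^2+][IO3^-]^2
Precipitation begins when Q = Ksp. With [IO3^-] = 0.066 M:
2.0 × 10^-13 = (0.066)^2 × [Pb^2+]
[Pb^2+] = (2.0 × 10^-13 / 4.36 × 10^-3) = 4.6 × 10^-11 M

4.6e-11 M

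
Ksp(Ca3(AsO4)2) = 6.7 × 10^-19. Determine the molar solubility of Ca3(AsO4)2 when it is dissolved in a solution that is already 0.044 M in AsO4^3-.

s = 2.3 × 10^-6 M

Ca3(AsO4)2(s) ⇌ 3 Ca^2+ + 2 AsO4^3-
Ksp = [Ca^2+]^3[AsO4^3-]^2
Let s = moles of Ca3(AsO4)2 that dissolve per litre. [Ca^2+] = 3s, [AsO4^3-] = 0.044 + 2s ≈ 0.044 (Ksp is small, so little additional dissolves).
Ksp ≈ (3s)^3 × (0.044)^2
s = 2.3 x 10^-6 M
Check: 2s = 4.7 × 10^-6 ≪ 0.044, so the approximation is valid.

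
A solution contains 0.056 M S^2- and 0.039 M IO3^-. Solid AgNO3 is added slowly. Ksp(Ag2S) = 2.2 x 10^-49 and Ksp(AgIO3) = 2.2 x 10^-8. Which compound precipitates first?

Each salt begins to precipitate when Q = Ksp, i.e. when [Ag^+] reaches its threshold.
For Ag2S: 2.2 x 10^-49 = 0.056 × [Ag^+]^2  ⇒  [Ag^+] = 2.0 x 10^-24 M.
For AgIO3: 2.2 x 10^-8 = 0.039 × [Ag^+]  ⇒  [Ag^+] = 5.6 × 10^-7 M.
The salt with the lower threshold [Ag^+] precipitates first: Ag2S.

Ag2S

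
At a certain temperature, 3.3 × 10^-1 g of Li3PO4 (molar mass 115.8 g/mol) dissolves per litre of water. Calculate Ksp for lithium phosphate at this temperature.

Molar solubility s = (3.3 × 10^-1 g/L) / (115.8 g/mol) = 2.85 x 10^-3 M.
Li3PO4(s) ⇌ 3 Li^+ + PO4^3-
With molar solubility s: [Li^+] = 3s, [PO4^3-] = s.
Ksp = [Li^+]^3[PO4^3-]
Substituting: Ksp = (3s)^3s = 27s^4
Ksp = 27 × (2.85 × 10^-3)^4 = 1.8 x 10^-9

Ksp = 1.8 × 10^-9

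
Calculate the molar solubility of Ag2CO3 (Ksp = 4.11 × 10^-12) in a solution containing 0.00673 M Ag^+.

9.07e-8 M

Ag2CO3(s) ⇌ 2 Ag^+ + CO3^2-
Ksp = [Ag^+]^2[CO3^2-]
Let s = moles of Ag2CO3 that dissolve per litre. [Ag^+] = 0.00673 + 2s ≈ 0.00673, [CO3^2-] = s (since the Ag^+ already present dominates).
Ksp ≈ (0.00673)^2 × s
s = 9.07 x 10^-8 M
Check: 2s = 1.8 x 10^-7 ≪ 0.00673, so the approximation is valid.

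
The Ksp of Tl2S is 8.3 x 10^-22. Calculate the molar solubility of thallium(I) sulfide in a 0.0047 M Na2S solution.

s ≈ 2.1 × 10^-10 M

Tl2S(s) ⇌ 2 Tl^+ + S^2-
Ksp = [Tl^+]^2[S^2-]
If s mol/L dissolves here, [Tl^+] = 2s, [S^2-] = 0.0047 + s ≈ 0.0047 (Ksp is small, so little additional dissolves).
Ksp ≈ (2s)^2 × 0.0047
s = 2.1 x 10^-10 M
Check: s = 2.1 × 10^-10 ≪ 0.0047, so the approximation is valid.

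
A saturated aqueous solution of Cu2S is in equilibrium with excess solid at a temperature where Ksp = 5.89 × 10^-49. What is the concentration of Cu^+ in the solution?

Cu2S(s) ⇌ 2 Cu^+ + S^2-
Ksp = [Cu^+]^2[S^2-]
For each mole of Cu2S that dissolves: [Cu^+] = 2s, [S^2-] = s.
Ksp = (2s)^2s = 4s^3
s = (5.89 × 10^-49 / 4)^(1/3) = 5.281 x 10^-17 M
[Cu^+] = 2s = 1.06 × 10^-16 M

[Cu^+] ≈ 1.06 × 10^-16 M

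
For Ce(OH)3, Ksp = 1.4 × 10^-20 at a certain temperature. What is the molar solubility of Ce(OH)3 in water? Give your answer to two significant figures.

4.8 × 10^-6 M

Ce(OH)3(s) <=> Ce^3+(aq) + 3 OH^-(aq)
Ksp = [Ce^3+][OH^-]^3
For each mole of Ce(OH)3 that dissolves: [Ce^3+] = s, [OH^-] = 3s.
So Ksp = s × (3s)^3 = 27s^4
Solving, s = (1.4 × 10^-20/27)^(1/4) = 4.8 × 10^-6 M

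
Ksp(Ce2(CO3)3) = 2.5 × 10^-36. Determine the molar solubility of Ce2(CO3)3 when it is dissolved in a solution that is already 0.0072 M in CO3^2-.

Ce2(CO3)3(s) ⇌ 2 Ce^3+(aq) + 3 CO3^2-(aq)
Ksp = [Ce^3+]^2[CO3^2-]^3
Let s be the molar solubility in this solution. [Ce^3+] = 2s, [CO3^2-] = 0.0072 + 3s ≈ 0.0072 (common-ion effect: CO3^2- is already 0.0072 M).
Ksp ≈ (2s)^2 × (0.0072)^3
s = 1.3 x 10^-15 M
Check: 3s = 3.9 × 10^-15 ≪ 0.0072, so the approximation is valid.

s = 1.3e-15 M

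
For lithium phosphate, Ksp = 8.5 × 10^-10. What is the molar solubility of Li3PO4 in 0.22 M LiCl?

Li3PO4(s) <=> 3 Li^+ + PO4^3-
Ksp = [Li^+]^3[PO4^3-]
Let s be the molar solubility in this solution. [Li^+] = 0.22 + 3s ≈ 0.22, [PO4^3-] = s (since Li^+ from LiCl dominates).
Ksp ≈ (0.22)^3 × s
s = 8.0 × 10^-8 M
Check: 3s = 2.4 × 10^-7 ≪ 0.22, so the approximation is valid.

s = 8.0e-8 M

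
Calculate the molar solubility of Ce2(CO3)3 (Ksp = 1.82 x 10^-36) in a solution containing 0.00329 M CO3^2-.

Ce2(CO3)3(s) ⇌ 2 Ce^3+ + 3 CO3^2-
Ksp = [Ce^3+]^2[CO3^2-]^3
Let s be the molar solubility in this solution. [Ce^3+] = 2s, [CO3^2-] = 0.00329 + 3s ≈ 0.00329 (since the CO3^2- already present dominates).
Ksp ≈ (2s)^2 × (0.00329)^3
s = 3.57 × 10^-15 M
Check: 3s = 1.1 x 10^-14 ≪ 0.00329, so the approximation is valid.

3.57e-15 M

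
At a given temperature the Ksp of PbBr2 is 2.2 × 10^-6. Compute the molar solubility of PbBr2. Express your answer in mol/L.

8.2 × 10^-3 M

PbBr2(s) ⇌ Pb^2+ + 2 Br^-
Ksp = [Pb^2+][Br^-]^2
For each mole of PbBr2 that dissolves: [Pb^2+] = s, [Br^-] = 2s.
So Ksp = s × (2s)^2 = 4s^3
s = (2.2 × 10^-6 / 4)^(1/3) = 8.2 × 10^-3 M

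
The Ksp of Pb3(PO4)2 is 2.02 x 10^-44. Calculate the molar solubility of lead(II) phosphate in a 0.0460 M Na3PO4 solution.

s = 7.07 x 10^-15 M

Pb3(PO4)2(s) ⇌ 3 Pb^2+(aq) + 2 PO4^3-(aq)
Ksp = [Pb^2+]^3[PO4^3-]^2
Let s be the molar solubility in this solution. [Pb^2+] = 3s, [PO4^3-] = 0.0460 + 2s ≈ 0.0460 (common-ion effect: PO4^3- is already 0.0460 M).
Ksp ≈ (3s)^3 × (0.0460)^2
s = 7.07 × 10^-15 M
Check: 2s = 1.4 × 10^-14 ≪ 0.0460, so the approximation is valid.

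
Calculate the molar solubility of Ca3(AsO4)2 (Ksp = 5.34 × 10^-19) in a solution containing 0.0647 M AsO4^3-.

Ca3(AsO4)2(s) ⇌ 3 Ca^2+(aq) + 2 AsO4^3-(aq)
Ksp = [Ca^2+]^3[AsO4^3-]^2
Let s = moles of Ca3(AsO4)2 that dissolve per litre. [Ca^2+] = 3s, [AsO4^3-] = 0.0647 + 2s ≈ 0.0647 (since the AsO4^3- already present dominates).
Ksp ≈ (3s)^3 × (0.0647)^2
s = 1.68 × 10^-6 M
Check: 2s = 3.4 × 10^-6 ≪ 0.0647, so the approximation is valid.

s ≈ 1.68e-6 M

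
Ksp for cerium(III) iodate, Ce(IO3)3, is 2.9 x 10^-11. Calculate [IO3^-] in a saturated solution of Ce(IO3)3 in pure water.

Ce(IO3)3(s) ⇌ Ce^3+ + 3 IO3^-
Ksp = [Ce^3+][IO3^-]^3
If s mol/L of Ce(IO3)3 dissolves, [Ce^3+] = s and [IO3^-] = 3s.
So Ksp = s × (3s)^3 = 27s^4
s^4 = 2.9 x 10^-11 / 27, so s = 1.02 × 10^-3 M
[IO3^-] = 3s = 3.1 x 10^-3 M

[IO3^-] = 3.1 × 10^-3 M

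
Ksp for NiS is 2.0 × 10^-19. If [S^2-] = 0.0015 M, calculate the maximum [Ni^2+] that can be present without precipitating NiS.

NiS(s) ⇌ Ni^2+ + S^2-
Ksp = [Ni^2+][S^2-]
Precipitation begins when Q = Ksp. With [S^2-] = 0.0015 M:
2.0 × 10^-19 = (0.0015) × [Ni^2+]
[Ni^2+] = (2.0 × 10^-19 / 1.5 × 10^-3) = 1.3 × 10^-16 M

1.3 x 10^-16 M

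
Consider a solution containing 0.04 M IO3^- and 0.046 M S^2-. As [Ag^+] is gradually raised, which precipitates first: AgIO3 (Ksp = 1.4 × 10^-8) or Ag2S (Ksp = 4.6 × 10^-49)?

Ag2S

Precipitation of each salt starts when its ion product equals its Ksp.
For AgIO3: 1.4 × 10^-8 = 0.04 × [Ag^+]  ⇒  [Ag^+] = 3.5 × 10^-7 M.
For Ag2S: 4.6 × 10^-49 = 0.046 × [Ag^+]^2  ⇒  [Ag^+] = 3.2 x 10^-24 M.
The salt with the lower threshold [Ag^+] precipitates first: Ag2S.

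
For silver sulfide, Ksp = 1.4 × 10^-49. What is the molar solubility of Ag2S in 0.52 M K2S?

2.6e-25 M

Ag2S(s) ⇌ 2 Ag^+ + S^2-
Ksp = [Ag^+]^2[S^2-]
Let s = moles of Ag2S that dissolve per litre. [Ag^+] = 2s, [S^2-] = 0.52 + s ≈ 0.52 (Ksp is small, so little additional dissolves).
Ksp ≈ (2s)^2 × 0.52
s = 2.6 × 10^-25 M
Check: s = 2.6 × 10^-25 ≪ 0.52, so the approximation is valid.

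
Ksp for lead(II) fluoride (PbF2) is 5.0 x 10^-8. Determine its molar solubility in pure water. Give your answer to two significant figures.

PbF2(s) <=> Pb^2+ + 2 F^-
Ksp = [Pb^2+][F^-]^2
Let s = molar solubility. Then [Pb^2+] = s and [F^-] = 2s.
Substituting: Ksp = s(2s)^2 = 4s^3
Solving, s = (5.0 x 10^-8/4)^(1/3) = 2.3 × 10^-3 M

2.3 x 10^-3 M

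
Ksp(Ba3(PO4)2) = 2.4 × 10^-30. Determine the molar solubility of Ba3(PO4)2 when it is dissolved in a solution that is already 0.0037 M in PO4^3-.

1.9 x 10^-9 M

Ba3(PO4)2(s) <=> 3 Ba^2+(aq) + 2 PO4^3-(aq)
Ksp = [Ba^2+]^3[PO4^3-]^2
If s mol/L dissolves here, [Ba^2+] = 3s, [PO4^3-] = 0.0037 + 2s ≈ 0.0037 (since the PO4^3- already present dominates).
Ksp ≈ (3s)^3 × (0.0037)^2
s = 1.9 × 10^-9 M
Check: 2s = 3.7 x 10^-9 ≪ 0.0037, so the approximation is valid.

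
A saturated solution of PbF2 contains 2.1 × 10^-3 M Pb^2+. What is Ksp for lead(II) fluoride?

PbF2(s) ⇌ Pb^2+(aq) + 2 F^-(aq)
Stoichiometry gives [F^-] = (2/1)[Pb^2+] = 4.20 x 10^-3 M.
Ksp = [Pb^2+][F^-]^2
Ksp = 2.1 x 10^-3 × (4.20 × 10^-3)^2 = 3.7 x 10^-8

Ksp ≈ 3.7 × 10^-8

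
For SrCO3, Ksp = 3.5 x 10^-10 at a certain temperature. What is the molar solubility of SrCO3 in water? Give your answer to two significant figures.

s = 1.9 × 10^-5 M

SrCO3(s) ⇌ Sr^2+(aq) + CO3^2-(aq)
Ksp = [Sr^2+][CO3^2-]
With molar solubility s: [Sr^2+] = s, [CO3^2-] = s.
Ksp = s × s = s^2
s = (3.5 x 10^-10)^(1/2) = 1.9 × 10^-5 M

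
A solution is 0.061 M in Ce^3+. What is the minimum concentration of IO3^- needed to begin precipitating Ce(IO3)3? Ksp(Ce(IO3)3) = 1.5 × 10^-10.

Ce(IO3)3(s) <=> Ce^3+(aq) + 3 IO3^-(aq)
Ksp = [Ce^3+][IO3^-]^3
Precipitation begins when Q = Ksp. With [Ce^3+] = 0.061 M:
1.5 × 10^-10 = (0.061) × [IO3^-]^3
[IO3^-] = (1.5 × 10^-10 / 6.1 × 10^-2)^(1/3) = 1.3 x 10^-3 M

1.3 x 10^-3 M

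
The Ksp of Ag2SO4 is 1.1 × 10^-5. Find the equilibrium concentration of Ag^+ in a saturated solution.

[Ag^+] ≈ 0.028 M

Ag2SO4(s) ⇌ 2 Ag^+(aq) + SO4^2-(aq)
Ksp = [Ag^+]^2[SO4^2-]
For each mole of Ag2SO4 that dissolves: [Ag^+] = 2s, [SO4^2-] = s.
So Ksp = (2s)^2 × s = 4s^3
s^3 = 1.1 × 10^-5 / 4, so s = 1.40 × 10^-2 M
[Ag^+] = 2s = 2.8 × 10^-2 M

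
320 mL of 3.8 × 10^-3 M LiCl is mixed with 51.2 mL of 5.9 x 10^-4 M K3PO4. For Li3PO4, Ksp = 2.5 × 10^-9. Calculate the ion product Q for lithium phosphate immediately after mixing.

Q ≈ 2.9 × 10^-12

Total volume = 320 + 51.2 = 371.2 mL.
[Li^+] = 3.8 x 10^-3 × (320/371.2) = 3.28 × 10^-3 M
[PO4^3-] = 5.9 x 10^-4 × (51.2/371.2) = 8.14 x 10^-5 M
Li3PO4(s) <=> 3 Li^+ + PO4^3-, so Q = [Li^+]^3[PO4^3-]
Q = (3.28 × 10^-3)^3(8.14 × 10^-5) = 2.9 × 10^-12
Q < Ksp, so no precipitate of Li3PO4 forms.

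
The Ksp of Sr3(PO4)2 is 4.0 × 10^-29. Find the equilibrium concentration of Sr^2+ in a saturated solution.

[Sr^2+] = 2.5 x 10^-6 M

Sr3(PO4)2(s) ⇌ 3 Sr^2+ + 2 PO4^3-
Ksp = [Sr^2+]^3[PO4^3-]^2
Let s = molar solubility. Then [Sr^2+] = 3s and [PO4^3-] = 2s.
Ksp = (3s)^3(2s)^2 = 108s^5
Solving, s = (4.0 × 10^-29/108)^(1/5) = 8.20 x 10^-7 M
[Sr^2+] = 3s = 2.5 x 10^-6 M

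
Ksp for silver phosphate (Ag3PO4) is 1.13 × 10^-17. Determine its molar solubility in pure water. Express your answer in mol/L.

2.54e-5 M

Ag3PO4(s) ⇌ 3 Ag^+(aq) + PO4^3-(aq)
Ksp = [Ag^+]^3[PO4^3-]
If s mol/L of Ag3PO4 dissolves, [Ag^+] = 3s and [PO4^3-] = s.
Substituting: Ksp = (3s)^3s = 27s^4
Solving, s = (1.13 × 10^-17/27)^(1/4) = 2.54 × 10^-5 M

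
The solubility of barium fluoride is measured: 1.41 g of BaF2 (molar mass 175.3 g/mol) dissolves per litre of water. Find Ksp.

Ksp = 2.08 × 10^-6

Molar solubility s = (1.41 g/L) / (175.3 g/mol) = 8.043 x 10^-3 M.
BaF2(s) <=> Ba^2+ + 2 F^-
If s mol/L of BaF2 dissolves, [Ba^2+] = s and [F^-] = 2s.
Ksp = [Ba^2+][F^-]^2
So Ksp = s × (2s)^2 = 4s^3
Ksp = 4 × (8.043 × 10^-3)^3 = 2.08 x 10^-6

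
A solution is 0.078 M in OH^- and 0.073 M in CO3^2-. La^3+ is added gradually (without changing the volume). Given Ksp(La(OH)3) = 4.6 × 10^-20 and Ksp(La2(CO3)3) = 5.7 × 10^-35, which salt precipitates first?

La(OH)3

Each salt begins to precipitate when Q = Ksp, i.e. when [La^3+] reaches its threshold.
For La(OH)3: 4.6 × 10^-20 = (0.078)^3 × [La^3+]  ⇒  [La^3+] = 9.7 × 10^-17 M.
For La2(CO3)3: 5.7 × 10^-35 = (0.073)^3 × [La^3+]^2  ⇒  [La^3+] = 3.8 × 10^-16 M.
The salt with the lower threshold [La^3+] precipitates first: La(OH)3.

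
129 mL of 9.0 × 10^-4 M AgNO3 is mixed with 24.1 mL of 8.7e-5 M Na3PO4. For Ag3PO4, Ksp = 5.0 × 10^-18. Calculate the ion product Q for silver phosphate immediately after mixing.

Total volume = 129 + 24.1 = 153.1 mL.
[Ag^+] = 9.0 x 10^-4 × (129/153.1) = 7.58 x 10^-4 M
[PO4^3-] = 8.7 × 10^-5 × (24.1/153.1) = 1.37 x 10^-5 M
Ag3PO4(s) ⇌ 3 Ag^+(aq) + PO4^3-(aq), so Q = [Ag^+]^3[PO4^3-]
Q = (7.58 × 10^-4)^3(1.37 × 10^-5) = 6.0 x 10^-15
Q > Ksp, so Ag3PO4 will precipitate.

6.0 × 10^-15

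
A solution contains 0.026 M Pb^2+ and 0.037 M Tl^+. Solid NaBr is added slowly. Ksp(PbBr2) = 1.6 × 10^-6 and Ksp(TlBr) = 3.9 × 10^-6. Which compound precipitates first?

TlBr

Each salt begins to precipitate when Q = Ksp, i.e. when [Br^-] reaches its threshold.
For PbBr2: 1.6 × 10^-6 = 0.026 × [Br^-]^2  ⇒  [Br^-] = 7.8 x 10^-3 M.
For TlBr: 3.9 × 10^-6 = 0.037 × [Br^-]  ⇒  [Br^-] = 1.1 x 10^-4 M.
The salt with the lower threshold [Br^-] precipitates first: TlBr.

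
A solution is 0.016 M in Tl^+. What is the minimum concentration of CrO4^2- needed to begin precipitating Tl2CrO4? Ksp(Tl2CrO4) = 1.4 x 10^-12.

Tl2CrO4(s) <=> 2 Tl^+ + CrO4^2-
Ksp = [Tl^+]^2[CrO4^2-]
Precipitation begins when Q = Ksp. With [Tl^+] = 0.016 M:
1.4 x 10^-12 = (0.016)^2 × [CrO4^2-]
[CrO4^2-] = (1.4 x 10^-12 / 2.56 x 10^-4) = 5.5 × 10^-9 M

5.5 × 10^-9 M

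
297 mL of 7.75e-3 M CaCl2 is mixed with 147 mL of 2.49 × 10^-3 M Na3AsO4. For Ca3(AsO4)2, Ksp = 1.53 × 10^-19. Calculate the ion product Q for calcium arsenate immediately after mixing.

9.47 x 10^-14

Total volume = 297 + 147 = 444 mL.
[Ca^2+] = 7.75 × 10^-3 × (297/444) = 5.184 x 10^-3 M
[AsO4^3-] = 2.49 × 10^-3 × (147/444) = 8.244 × 10^-4 M
Ca3(AsO4)2(s) <=> 3 Ca^2+(aq) + 2 AsO4^3-(aq), so Q = [Ca^2+]^3[AsO4^3-]^2
Q = (5.184 × 10^-3)^3(8.244 × 10^-4)^2 = 9.47 × 10^-14
Q > Ksp, so Ca3(AsO4)2 will precipitate.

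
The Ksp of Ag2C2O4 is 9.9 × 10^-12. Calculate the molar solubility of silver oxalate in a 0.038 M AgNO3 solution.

s = 6.9 × 10^-9 M

Ag2C2O4(s) ⇌ 2 Ag^+ + C2O4^2-
Ksp = [Ag^+]^2[C2O4^2-]
Let s be the molar solubility in this solution. [Ag^+] = 0.038 + 2s ≈ 0.038, [C2O4^2-] = s (Ksp is small, so little additional dissolves).
Ksp ≈ (0.038)^2 × s
s = 6.9 × 10^-9 M
Check: 2s = 1.4 x 10^-8 ≪ 0.038, so the approximation is valid.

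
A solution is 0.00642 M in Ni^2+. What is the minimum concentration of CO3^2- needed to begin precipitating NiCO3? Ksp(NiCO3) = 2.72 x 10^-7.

4.24 × 10^-5 M

NiCO3(s) ⇌ Ni^2+(aq) + CO3^2-(aq)
Ksp = [Ni^2+][CO3^2-]
Precipitation begins when Q = Ksp. With [Ni^2+] = 0.00642 M:
2.72 x 10^-7 = (0.00642) × [CO3^2-]
[CO3^2-] = (2.72 x 10^-7 / 6.42 × 10^-3) = 4.24 × 10^-5 M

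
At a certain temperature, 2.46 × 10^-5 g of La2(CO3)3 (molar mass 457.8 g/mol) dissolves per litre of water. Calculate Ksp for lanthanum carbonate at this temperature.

Ksp ≈ 4.84 × 10^-35

Molar solubility s = (2.46 × 10^-5 g/L) / (457.8 g/mol) = 5.374 × 10^-8 M.
La2(CO3)3(s) ⇌ 2 La^3+ + 3 CO3^2-
For each mole of La2(CO3)3 that dissolves: [La^3+] = 2s, [CO3^2-] = 3s.
Ksp = [La^3+]^2[CO3^2-]^3
Ksp = (2s)^2(3s)^3 = 108s^5
With s = 5.374 × 10^-8: Ksp = 4.84 × 10^-35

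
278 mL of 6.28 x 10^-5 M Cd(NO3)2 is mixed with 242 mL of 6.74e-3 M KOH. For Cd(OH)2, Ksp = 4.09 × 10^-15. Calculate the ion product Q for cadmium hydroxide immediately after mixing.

Q = 3.30e-10

Total volume = 278 + 242 = 520 mL.
[Cd^2+] = 6.28 × 10^-5 × (278/520) = 3.357 x 10^-5 M
[OH^-] = 6.74 × 10^-3 × (242/520) = 3.137 × 10^-3 M
Cd(OH)2(s) <=> Cd^2+ + 2 OH^-, so Q = [Cd^2+][OH^-]^2
Q = (3.357 × 10^-5)(3.137 x 10^-3)^2 = 3.30 x 10^-10
Q > Ksp, so Cd(OH)2 will precipitate.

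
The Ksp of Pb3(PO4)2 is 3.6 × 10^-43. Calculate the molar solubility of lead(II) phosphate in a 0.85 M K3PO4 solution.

Pb3(PO4)2(s) ⇌ 3 Pb^2+(aq) + 2 PO4^3-(aq)
Ksp = [Pb^2+]^3[PO4^3-]^2
Let s = moles of Pb3(PO4)2 that dissolve per litre. [Pb^2+] = 3s, [PO4^3-] = 0.85 + 2s ≈ 0.85 (common-ion effect: PO4^3- is already 0.85 M).
Ksp ≈ (3s)^3 × (0.85)^2
s = 2.6 × 10^-15 M
Check: 2s = 5.3 × 10^-15 ≪ 0.85, so the approximation is valid.

s = 2.6 × 10^-15 M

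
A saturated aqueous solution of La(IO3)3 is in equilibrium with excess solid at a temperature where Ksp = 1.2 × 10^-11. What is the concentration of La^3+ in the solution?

La(IO3)3(s) <=> La^3+(aq) + 3 IO3^-(aq)
Ksp = [La^3+][IO3^-]^3
Let s = molar solubility. Then [La^3+] = s and [IO3^-] = 3s.
So Ksp = s × (3s)^3 = 27s^4
s = (1.2 × 10^-11 / 27)^(1/4) = 8.16 × 10^-4 M
[La^3+] = s = 8.2 × 10^-4 M

[La^3+] ≈ 8.2e-4 M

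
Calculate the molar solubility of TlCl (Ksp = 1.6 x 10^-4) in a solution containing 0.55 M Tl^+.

TlCl(s) <=> Tl^+(aq) + Cl^-(aq)
Ksp = [Tl^+][Cl^-]
If s mol/L dissolves here, [Tl^+] = 0.55 + s ≈ 0.55, [Cl^-] = s (Ksp is small, so little additional dissolves).
Ksp ≈ 0.55 × s
s = 2.9 × 10^-4 M
Check: s = 2.9 x 10^-4 ≪ 0.55, so the approximation is valid.

2.9 x 10^-4 M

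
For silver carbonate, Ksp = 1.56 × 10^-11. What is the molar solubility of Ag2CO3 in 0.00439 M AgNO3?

Ag2CO3(s) ⇌ 2 Ag^+ + CO3^2-
Ksp = [Ag^+]^2[CO3^2-]
Let s = moles of Ag2CO3 that dissolve per litre. [Ag^+] = 0.00439 + 2s ≈ 0.00439, [CO3^2-] = s (Ksp is small, so little additional dissolves).
Ksp ≈ (0.00439)^2 × s
s = 8.09 × 10^-7 M
Check: 2s = 1.6 × 10^-6 ≪ 0.00439, so the approximation is valid.

s ≈ 8.09e-7 M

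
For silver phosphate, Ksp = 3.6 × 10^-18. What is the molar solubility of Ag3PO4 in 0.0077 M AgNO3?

Ag3PO4(s) ⇌ 3 Ag^+(aq) + PO4^3-(aq)
Ksp = [Ag^+]^3[PO4^3-]
If s mol/L dissolves here, [Ag^+] = 0.0077 + 3s ≈ 0.0077, [PO4^3-] = s (since Ag^+ from AgNO3 dominates).
Ksp ≈ (0.0077)^3 × s
s = 7.9 x 10^-12 M
Check: 3s = 2.4 x 10^-11 ≪ 0.0077, so the approximation is valid.

s = 7.9e-12 M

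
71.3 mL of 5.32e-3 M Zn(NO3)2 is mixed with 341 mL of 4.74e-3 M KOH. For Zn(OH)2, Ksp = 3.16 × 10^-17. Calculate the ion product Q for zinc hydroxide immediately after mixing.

Total volume = 71.3 + 341 = 412.3 mL.
[Zn^2+] = 5.32 × 10^-3 × (71.3/412.3) = 9.200 × 10^-4 M
[OH^-] = 4.74 x 10^-3 × (341/412.3) = 3.920 × 10^-3 M
Zn(OH)2(s) ⇌ Zn^2+ + 2 OH^-, so Q = [Zn^2+][OH^-]^2
Q = (9.200 × 10^-4)(3.920 x 10^-3)^2 = 1.41 × 10^-8
Q > Ksp, so Zn(OH)2 will precipitate.

Q = 1.41 x 10^-8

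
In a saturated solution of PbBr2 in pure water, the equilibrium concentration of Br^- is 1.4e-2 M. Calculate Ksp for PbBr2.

Ksp = 1.4 × 10^-6

PbBr2(s) ⇌ Pb^2+ + 2 Br^-
Stoichiometry gives [Pb^2+] = (1/2)[Br^-] = 7.00 × 10^-3 M.
Ksp = [Pb^2+][Br^-]^2
Ksp = 7.00 x 10^-3 × (1.4 x 10^-2)^2 = 1.4 × 10^-6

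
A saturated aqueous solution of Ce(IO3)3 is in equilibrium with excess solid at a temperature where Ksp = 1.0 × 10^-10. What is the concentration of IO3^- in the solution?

Ce(IO3)3(s) ⇌ Ce^3+(aq) + 3 IO3^-(aq)
Ksp = [Ce^3+][IO3^-]^3
For each mole of Ce(IO3)3 that dissolves: [Ce^3+] = s, [IO3^-] = 3s.
So Ksp = s × (3s)^3 = 27s^4
s = (1.0 × 10^-10 / 27)^(1/4) = 1.39 × 10^-3 M
[IO3^-] = 3s = 4.2 × 10^-3 M

[IO3^-] ≈ 4.2 × 10^-3 M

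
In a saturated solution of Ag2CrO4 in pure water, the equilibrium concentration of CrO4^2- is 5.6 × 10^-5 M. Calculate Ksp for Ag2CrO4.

Ag2CrO4(s) <=> 2 Ag^+ + CrO4^2-
Stoichiometry gives [Ag^+] = (2/1)[CrO4^2-] = 1.12 × 10^-4 M.
Ksp = [Ag^+]^2[CrO4^2-]
Ksp = (1.12 x 10^-4)^2 × 5.6 x 10^-5 = 7.0 × 10^-13

7.0e-13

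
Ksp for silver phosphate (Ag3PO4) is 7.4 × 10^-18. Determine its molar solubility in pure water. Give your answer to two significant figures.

s ≈ 2.3 x 10^-5 M

Ag3PO4(s) ⇌ 3 Ag^+ + PO4^3-
Ksp = [Ag^+]^3[PO4^3-]
Let s = molar solubility. Then [Ag^+] = 3s and [PO4^3-] = s.
Substituting: Ksp = (3s)^3s = 27s^4
s = (7.4 × 10^-18 / 27)^(1/4) = 2.3 × 10^-5 M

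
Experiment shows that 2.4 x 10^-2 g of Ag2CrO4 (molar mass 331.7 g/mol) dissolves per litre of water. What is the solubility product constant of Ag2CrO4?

1.5 × 10^-12

Molar solubility s = (2.4 x 10^-2 g/L) / (331.7 g/mol) = 7.24 × 10^-5 M.
Ag2CrO4(s) ⇌ 2 Ag^+ + CrO4^2-
For each mole of Ag2CrO4 that dissolves: [Ag^+] = 2s, [CrO4^2-] = s.
Ksp = [Ag^+]^2[CrO4^2-]
Ksp = (2s)^2s = 4s^3
With s = 7.24 x 10^-5: Ksp = 1.5 × 10^-12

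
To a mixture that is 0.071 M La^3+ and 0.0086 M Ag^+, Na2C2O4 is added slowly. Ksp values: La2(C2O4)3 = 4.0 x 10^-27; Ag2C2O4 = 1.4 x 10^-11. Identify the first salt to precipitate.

La2(C2O4)3

Each salt begins to precipitate when Q = Ksp, i.e. when [C2O4^2-] reaches its threshold.
For La2(C2O4)3: 4.0 x 10^-27 = (0.071)^2 × [C2O4^2-]^3  ⇒  [C2O4^2-] = 9.3 × 10^-9 M.
For Ag2C2O4: 1.4 x 10^-11 = (0.0086)^2 × [C2O4^2-]  ⇒  [C2O4^2-] = 1.9 x 10^-7 M.
The salt with the lower threshold [C2O4^2-] precipitates first: La2(C2O4)3.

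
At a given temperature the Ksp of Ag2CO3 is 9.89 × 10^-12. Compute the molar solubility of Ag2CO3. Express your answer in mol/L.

1.35 x 10^-4 M

Ag2CO3(s) ⇌ 2 Ag^+(aq) + CO3^2-(aq)
Ksp = [Ag^+]^2[CO3^2-]
With molar solubility s: [Ag^+] = 2s, [CO3^2-] = s.
So Ksp = (2s)^2 × s = 4s^3
s^3 = 9.89 × 10^-12 / 4, so s = 1.35 × 10^-4 M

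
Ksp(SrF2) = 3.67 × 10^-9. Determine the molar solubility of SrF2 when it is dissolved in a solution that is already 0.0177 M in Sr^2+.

s = 2.28 × 10^-4 M

SrF2(s) ⇌ Sr^2+(aq) + 2 F^-(aq)
Ksp = [Sr^2+][F^-]^2
Let s = moles of SrF2 that dissolve per litre. [Sr^2+] = 0.0177 + s ≈ 0.0177, [F^-] = 2s (common-ion effect: Sr^2+ is already 0.0177 M).
Ksp ≈ 0.0177 × (2s)^2
s = 2.28 x 10^-4 M
Check: s = 2.3 × 10^-4 ≪ 0.0177, so the approximation is valid.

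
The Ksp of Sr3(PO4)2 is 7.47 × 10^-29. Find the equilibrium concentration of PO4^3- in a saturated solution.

Sr3(PO4)2(s) <=> 3 Sr^2+ + 2 PO4^3-
Ksp = [Sr^2+]^3[PO4^3-]^2
Let s = molar solubility. Then [Sr^2+] = 3s and [PO4^3-] = 2s.
Ksp = (3s)^3(2s)^2 = 108s^5
s^5 = 7.47 × 10^-29 / 108, so s = 9.289 x 10^-7 M
[PO4^3-] = 2s = 1.86 × 10^-6 M

1.86e-6 M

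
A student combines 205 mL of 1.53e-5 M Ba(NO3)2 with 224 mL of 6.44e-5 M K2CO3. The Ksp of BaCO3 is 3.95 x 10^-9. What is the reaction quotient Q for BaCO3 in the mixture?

Q = 2.46 × 10^-10

Total volume = 205 + 224 = 429 mL.
[Ba^2+] = 1.53 × 10^-5 × (205/429) = 7.311 × 10^-6 M
[CO3^2-] = 6.44 × 10^-5 × (224/429) = 3.363 × 10^-5 M
BaCO3(s) ⇌ Ba^2+ + CO3^2-, so Q = [Ba^2+][CO3^2-]
Q = (7.311 × 10^-6)(3.363 x 10^-5) = 2.46 × 10^-10
Q < Ksp, so no precipitate of BaCO3 forms.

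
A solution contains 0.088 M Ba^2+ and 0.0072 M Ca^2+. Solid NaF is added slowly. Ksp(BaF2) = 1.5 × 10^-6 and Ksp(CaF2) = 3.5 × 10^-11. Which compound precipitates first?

Each salt begins to precipitate when Q = Ksp, i.e. when [F^-] reaches its threshold.
For BaF2: 1.5 × 10^-6 = 0.088 × [F^-]^2  ⇒  [F^-] = 4.1 × 10^-3 M.
For CaF2: 3.5 × 10^-11 = 0.0072 × [F^-]^2  ⇒  [F^-] = 7.0 × 10^-5 M.
The salt with the lower threshold [F^-] precipitates first: CaF2.

CaF2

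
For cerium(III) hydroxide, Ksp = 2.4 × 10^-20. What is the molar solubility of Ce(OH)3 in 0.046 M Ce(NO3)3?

Ce(OH)3(s) ⇌ Ce^3+(aq) + 3 OH^-(aq)
Ksp = [Ce^3+][OH^-]^3
Let s be the molar solubility in this solution. [Ce^3+] = 0.046 + s ≈ 0.046, [OH^-] = 3s (common-ion effect: Ce^3+ is already 0.046 M).
Ksp ≈ 0.046 × (3s)^3
s = 2.7 x 10^-7 M
Check: s = 2.7 x 10^-7 ≪ 0.046, so the approximation is valid.

s = 2.7 × 10^-7 M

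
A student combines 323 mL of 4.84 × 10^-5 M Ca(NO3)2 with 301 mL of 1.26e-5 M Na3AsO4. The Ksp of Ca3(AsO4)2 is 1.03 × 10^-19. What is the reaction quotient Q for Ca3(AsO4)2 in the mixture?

Q = 5.81 × 10^-25

Total volume = 323 + 301 = 624 mL.
[Ca^2+] = 4.84 × 10^-5 × (323/624) = 2.505 × 10^-5 M
[AsO4^3-] = 1.26 x 10^-5 × (301/624) = 6.078 x 10^-6 M
Ca3(AsO4)2(s) ⇌ 3 Ca^2+ + 2 AsO4^3-, so Q = [Ca^2+]^3[AsO4^3-]^2
Q = (2.505 × 10^-5)^3(6.078 × 10^-6)^2 = 5.81 × 10^-25
Q < Ksp, so no precipitate of Ca3(AsO4)2 forms.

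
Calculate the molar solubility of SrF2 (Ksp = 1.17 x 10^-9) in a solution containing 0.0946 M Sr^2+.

SrF2(s) <=> Sr^2+(aq) + 2 F^-(aq)
Ksp = [Sr^2+][F^-]^2
If s mol/L dissolves here, [Sr^2+] = 0.0946 + s ≈ 0.0946, [F^-] = 2s (since the Sr^2+ already present dominates).
Ksp ≈ 0.0946 × (2s)^2
s = 5.56 × 10^-5 M
Check: s = 5.6 × 10^-5 ≪ 0.0946, so the approximation is valid.

s ≈ 5.56 x 10^-5 M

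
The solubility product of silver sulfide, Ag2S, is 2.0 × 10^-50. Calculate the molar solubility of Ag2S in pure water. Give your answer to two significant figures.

Ag2S(s) ⇌ 2 Ag^+ + S^2-
Ksp = [Ag^+]^2[S^2-]
If s mol/L of Ag2S dissolves, [Ag^+] = 2s and [S^2-] = s.
Substituting: Ksp = (2s)^2s = 4s^3
s^3 = 2.0 × 10^-50 / 4, so s = 1.7 × 10^-17 M

s ≈ 1.7 x 10^-17 M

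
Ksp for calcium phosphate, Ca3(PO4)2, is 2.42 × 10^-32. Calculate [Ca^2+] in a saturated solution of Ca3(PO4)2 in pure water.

Ca3(PO4)2(s) <=> 3 Ca^2+(aq) + 2 PO4^3-(aq)
Ksp = [Ca^2+]^3[PO4^3-]^2
Let s = molar solubility. Then [Ca^2+] = 3s and [PO4^3-] = 2s.
Substituting: Ksp = (3s)^3(2s)^2 = 108s^5
s^5 = 2.42 × 10^-32 / 108, so s = 1.862 x 10^-7 M
[Ca^2+] = 3s = 5.59 × 10^-7 M

5.59e-7 M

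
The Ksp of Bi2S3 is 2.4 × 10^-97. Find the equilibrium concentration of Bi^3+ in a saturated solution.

Bi2S3(s) ⇌ 2 Bi^3+ + 3 S^2-
Ksp = [Bi^3+]^2[S^2-]^3
For each mole of Bi2S3 that dissolves: [Bi^3+] = 2s, [S^2-] = 3s.
So Ksp = (2s)^2 × (3s)^3 = 108s^5
Solving, s = (2.4 × 10^-97/108)^(1/5) = 1.86 × 10^-20 M
[Bi^3+] = 2s = 3.7 × 10^-20 M

3.7 x 10^-20 M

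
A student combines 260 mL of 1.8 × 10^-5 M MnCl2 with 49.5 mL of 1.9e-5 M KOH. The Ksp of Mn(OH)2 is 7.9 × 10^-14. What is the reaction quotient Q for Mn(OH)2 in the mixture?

Q ≈ 1.4 × 10^-16

Total volume = 260 + 49.5 = 309.5 mL.
[Mn^2+] = 1.8 × 10^-5 × (260/309.5) = 1.51 × 10^-5 M
[OH^-] = 1.9 x 10^-5 × (49.5/309.5) = 3.04 × 10^-6 M
Mn(OH)2(s) ⇌ Mn^2+ + 2 OH^-, so Q = [Mn^2+][OH^-]^2
Q = (1.51 x 10^-5)(3.04 x 10^-6)^2 = 1.4 x 10^-16
Q < Ksp, so no precipitate of Mn(OH)2 forms.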